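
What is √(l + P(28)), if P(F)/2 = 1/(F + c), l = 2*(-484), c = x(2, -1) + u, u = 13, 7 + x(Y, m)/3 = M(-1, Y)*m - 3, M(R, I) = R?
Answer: 5*I*√1897/7 ≈ 31.11*I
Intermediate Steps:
x(Y, m) = -30 - 3*m (x(Y, m) = -21 + 3*(-m - 3) = -21 + 3*(-3 - m) = -21 + (-9 - 3*m) = -30 - 3*m)
c = -14 (c = (-30 - 3*(-1)) + 13 = (-30 + 3) + 13 = -27 + 13 = -14)
l = -968
P(F) = 2/(-14 + F) (P(F) = 2/(F - 14) = 2/(-14 + F))
√(l + P(28)) = √(-968 + 2/(-14 + 28)) = √(-968 + 2/14) = √(-968 + 2*(1/14)) = √(-968 + ⅐) = √(-6775/7) = 5*I*√1897/7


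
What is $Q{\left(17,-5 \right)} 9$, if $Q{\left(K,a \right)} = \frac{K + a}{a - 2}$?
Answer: $- \frac{108}{7} \approx -15.429$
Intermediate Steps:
$Q{\left(K,a \right)} = \frac{K + a}{-2 + a}$
$Q{\left(17,-5 \right)} 9 = \frac{17 - 5}{-2 - 5} \cdot 9 = \frac{1}{-7} \cdot 12 \cdot 9 = \left(- \frac{1}{7}\right) 12 \cdot 9 = \left(- \frac{12}{7}\right) 9 = - \frac{108}{7}$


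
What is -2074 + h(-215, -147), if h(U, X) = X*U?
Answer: 29531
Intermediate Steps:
h(U, X) = U*X
-2074 + h(-215, -147) = -2074 - 215*(-147) = -2074 + 31605 = 29531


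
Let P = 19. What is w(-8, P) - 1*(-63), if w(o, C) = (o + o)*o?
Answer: 191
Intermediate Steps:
w(o, C) = 2*o² (w(o, C) = (2*o)*o = 2*o²)
w(-8, P) - 1*(-63) = 2*(-8)² - 1*(-63) = 2*64 + 63 = 128 + 63 = 191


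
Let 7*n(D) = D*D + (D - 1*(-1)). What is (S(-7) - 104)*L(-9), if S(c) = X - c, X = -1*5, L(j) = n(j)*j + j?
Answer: 73440/7 ≈ 10491.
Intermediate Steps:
n(D) = ⅐ + D/7 + D²/7 (n(D) = (D*D + (D - 1*(-1)))/7 = (D² + (D + 1))/7 = (D² + (1 + D))/7 = (1 + D + D²)/7 = ⅐ + D/7 + D²/7)
L(j) = j + j*(⅐ + j/7 + j²/7) (L(j) = (⅐ + j/7 + j²/7)*j + j = j*(⅐ + j/7 + j²/7) + j = j + j*(⅐ + j/7 + j²/7))
X = -5
S(c) = -5 - c
(S(-7) - 104)*L(-9) = ((-5 - 1*(-7)) - 104)*((⅐)*(-9)*(8 - 9 + (-9)²)) = ((-5 + 7) - 104)*((⅐)*(-9)*(8 - 9 + 81)) = (2 - 104)*((⅐)*(-9)*80) = -102*(-720/7) = 73440/7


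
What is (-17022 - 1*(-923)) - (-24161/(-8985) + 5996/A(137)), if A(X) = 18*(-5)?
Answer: -432225226/26955 ≈ -16035.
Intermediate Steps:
A(X) = -90
(-17022 - 1*(-923)) - (-24161/(-8985) + 5996/A(137)) = (-17022 - 1*(-923)) - (-24161/(-8985) + 5996/(-90)) = (-17022 + 923) - (-24161*(-1/8985) + 5996*(-1/90)) = -16099 - (24161/8985 - 2998/45) = -16099 - 1*(-1723319/26955) = -16099 + 1723319/26955 = -432225226/26955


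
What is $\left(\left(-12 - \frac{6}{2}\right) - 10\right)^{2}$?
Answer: $625$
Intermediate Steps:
$\left(\left(-12 - \frac{6}{2}\right) - 10\right)^{2} = \left(\left(-12 - 3\right) - 10\right)^{2} = \left(-15 - 10\right)^{2} = \left(-25\right)^{2} = 625$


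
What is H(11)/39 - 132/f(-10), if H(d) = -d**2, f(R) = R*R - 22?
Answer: -187/39 ≈ -4.7949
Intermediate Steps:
f(R) = -22 + R**2 (f(R) = R**2 - 22 = -22 + R**2)
H(11)/39 - 132/f(-10) = -1*11**2/39 - 132/(-22 + (-10)**2) = -1*121*(1/39) - 132/(-22 + 100) = -121*1/39 - 132/78 = -121/39 - 132*1/78 = -121/39 - 22/13 = -187/39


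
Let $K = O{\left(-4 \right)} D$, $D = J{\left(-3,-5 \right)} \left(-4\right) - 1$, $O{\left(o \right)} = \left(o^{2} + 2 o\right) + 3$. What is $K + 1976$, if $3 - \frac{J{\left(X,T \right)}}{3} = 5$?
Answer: $2229$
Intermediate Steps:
$J{\left(X,T \right)} = -6$ ($J{\left(X,T \right)} = 9 - 15 = -6$)
$O{\left(o \right)} = 3 + o^{2} + 2 o$
$D = 23$ ($D = \left(-6\right) \left(-4\right) - 1 = 24 - 1 = 23$)
$K = 253$ ($K = \left(3 + \left(-4\right)^{2} + 2 \left(-4\right)\right) 23 = \left(3 + 16 - 8\right) 23 = 11 \cdot 23 = 253$)
$K + 1976 = 253 + 1976 = 2229$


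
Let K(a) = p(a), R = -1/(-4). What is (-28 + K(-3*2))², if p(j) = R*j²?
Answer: 361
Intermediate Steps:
R = ¼ (R = -1*(-¼) = ¼ ≈ 0.25000)
p(j) = j²/4
K(a) = a²/4
(-28 + K(-3*2))² = (-28 + (-3*2)²/4)² = (-28 + (¼)*(-6)²)² = (-28 + (¼)*36)² = (-28 + 9)² = (-19)² = 361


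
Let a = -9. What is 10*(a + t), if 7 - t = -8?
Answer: 60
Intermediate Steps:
t = 15 (t = 7 - 1*(-8) = 7 + 8 = 15)
10*(a + t) = 10*(-9 + 15) = 10*6 = 60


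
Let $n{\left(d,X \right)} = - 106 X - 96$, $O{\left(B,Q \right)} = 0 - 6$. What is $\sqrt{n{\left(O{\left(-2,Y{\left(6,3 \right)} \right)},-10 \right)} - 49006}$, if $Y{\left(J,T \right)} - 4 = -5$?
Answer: $3 i \sqrt{5338} \approx 219.18 i$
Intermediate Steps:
$Y{\left(J,T \right)} = -1$ ($Y{\left(J,T \right)} = 4 - 5 = -1$)
$O{\left(B,Q \right)} = -6$
$n{\left(d,X \right)} = -96 - 106 X$
$\sqrt{n{\left(O{\left(-2,Y{\left(6,3 \right)} \right)},-10 \right)} - 49006} = \sqrt{\left(-96 - -1060\right) - 49006} = \sqrt{\left(-96 + 1060\right) - 49006} = \sqrt{964 - 49006} = \sqrt{-48042} = 3 i \sqrt{5338}$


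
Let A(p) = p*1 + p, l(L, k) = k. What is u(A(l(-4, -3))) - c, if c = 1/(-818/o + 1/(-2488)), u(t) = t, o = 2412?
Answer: -1556130/509399 ≈ -3.0548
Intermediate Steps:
A(p) = 2*p (A(p) = p + p = 2*p)
c = -1500264/509399 (c = 1/(-818/2412 + 1/(-2488)) = 1/(-818*1/2412 - 1/2488) = 1/(-409/1206 - 1/2488) = 1/(-509399/1500264) = -1500264/509399 ≈ -2.9452)
u(A(l(-4, -3))) - c = 2*(-3) - 1*(-1500264/509399) = -6 + 1500264/509399 = -1556130/509399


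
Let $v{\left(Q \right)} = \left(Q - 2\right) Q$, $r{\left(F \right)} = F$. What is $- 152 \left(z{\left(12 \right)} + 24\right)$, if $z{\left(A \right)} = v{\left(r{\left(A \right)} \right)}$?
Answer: $-21888$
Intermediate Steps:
$v{\left(Q \right)} = Q \left(-2 + Q\right)$ ($v{\left(Q \right)} = \left(-2 + Q\right) Q = Q \left(-2 + Q\right)$)
$z{\left(A \right)} = A \left(-2 + A\right)$
$- 152 \left(z{\left(12 \right)} + 24\right) = - 152 \left(12 \left(-2 + 12\right) + 24\right) = - 152 \left(12 \cdot 10 + 24\right) = - 152 \left(120 + 24\right) = \left(-152\right) 144 = -21888$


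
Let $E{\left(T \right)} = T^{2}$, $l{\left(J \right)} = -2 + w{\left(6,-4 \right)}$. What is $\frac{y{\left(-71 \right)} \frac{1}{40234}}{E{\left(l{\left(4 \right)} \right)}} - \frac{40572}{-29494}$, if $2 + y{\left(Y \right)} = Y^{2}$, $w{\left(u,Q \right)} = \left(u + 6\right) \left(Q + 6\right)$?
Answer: $\frac{395108781349}{287172106232} \approx 1.3759$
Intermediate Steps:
$w{\left(u,Q \right)} = \left(6 + Q\right) \left(6 + u\right)$ ($w{\left(u,Q \right)} = \left(6 + u\right) \left(6 + Q\right) = \left(6 + Q\right) \left(6 + u\right)$)
$l{\left(J \right)} = 22$ ($l{\left(J \right)} = -2 + \left(36 + 6 \left(-4\right) + 6 \cdot 6 - 24\right) = -2 + \left(36 - 24 + 36 - 24\right) = -2 + 24 = 22$)
$y{\left(Y \right)} = -2 + Y^{2}$
$\frac{y{\left(-71 \right)} \frac{1}{40234}}{E{\left(l{\left(4 \right)} \right)}} - \frac{40572}{-29494} = \frac{\left(-2 + \left(-71\right)^{2}\right) \frac{1}{40234}}{22^{2}} - \frac{40572}{-29494} = \frac{\left(-2 + 5041\right) \frac{1}{40234}}{484} - - \frac{20286}{14747} = 5039 \cdot \frac{1}{40234} \cdot \frac{1}{484} + \frac{20286}{14747} = \frac{5039}{40234} \cdot \frac{1}{484} + \frac{20286}{14747} = \frac{5039}{19473256} + \frac{20286}{14747} = \frac{395108781349}{287172106232}$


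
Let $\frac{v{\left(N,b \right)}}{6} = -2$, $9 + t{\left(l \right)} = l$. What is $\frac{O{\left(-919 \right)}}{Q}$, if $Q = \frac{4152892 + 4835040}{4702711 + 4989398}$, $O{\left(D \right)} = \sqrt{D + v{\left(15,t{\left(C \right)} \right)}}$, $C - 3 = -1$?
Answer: $\frac{67844763 i \sqrt{19}}{8987932} \approx 32.903 i$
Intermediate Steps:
$C = 2$ ($C = 3 - 1 = 2$)
$t{\left(l \right)} = -9 + l$
$v{\left(N,b \right)} = -12$ ($v{\left(N,b \right)} = 6 \left(-2\right) = -12$)
$O{\left(D \right)} = \sqrt{-12 + D}$ ($O{\left(D \right)} = \sqrt{D - 12} = \sqrt{-12 + D}$)
$Q = \frac{8987932}{9692109} \approx 0.92735$
$\frac{O{\left(-919 \right)}}{Q} = \frac{\sqrt{-12 - 919}}{\frac{8987932}{9692109}} = \sqrt{-931} \cdot \frac{9692109}{8987932} = 7 i \sqrt{19} \cdot \frac{9692109}{8987932} = \frac{67844763 i \sqrt{19}}{8987932}$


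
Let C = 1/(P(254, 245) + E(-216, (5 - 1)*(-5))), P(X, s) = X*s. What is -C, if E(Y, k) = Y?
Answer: -1/62014 ≈ -1.6125e-5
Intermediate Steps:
C = 1/62014 (C = 1/(254*245 - 216) = 1/(62230 - 216) = 1/62014 ≈ 1.6125e-5)
-C = -1*1/62014 = -1/62014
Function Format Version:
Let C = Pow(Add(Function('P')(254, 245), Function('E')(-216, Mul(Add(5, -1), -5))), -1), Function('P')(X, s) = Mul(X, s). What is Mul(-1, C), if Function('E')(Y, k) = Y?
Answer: Rational(-1, 62014) ≈ -1.6125e-5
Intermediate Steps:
C = Rational(1, 62014) (C = Pow(Add(Mul(254, 245), -216), -1) = Pow(Add(62230, -216), -1) = Pow(62014, -1) = Rational(1, 62014) ≈ 1.6125e-5)
Mul(-1, C) = Mul(-1, Rational(1, 62014)) = Rational(-1, 62014)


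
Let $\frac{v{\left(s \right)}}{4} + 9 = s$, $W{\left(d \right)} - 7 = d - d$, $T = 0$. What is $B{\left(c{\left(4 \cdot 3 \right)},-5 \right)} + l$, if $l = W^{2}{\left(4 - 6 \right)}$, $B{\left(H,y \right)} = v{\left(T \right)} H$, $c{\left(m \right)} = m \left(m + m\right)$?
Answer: $-10319$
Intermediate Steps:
$W{\left(d \right)} = 7$ ($W{\left(d \right)} = 7 + \left(d - d\right) = 7 + 0 = 7$)
$v{\left(s \right)} = -36 + 4 s$
$c{\left(m \right)} = 2 m^{2}$ ($c{\left(m \right)} = m 2 m = 2 m^{2}$)
$B{\left(H,y \right)} = - 36 H$ ($B{\left(H,y \right)} = \left(-36 + 4 \cdot 0\right) H = \left(-36 + 0\right) H = - 36 H$)
$l = 49$ ($l = 7^{2} = 49$)
$B{\left(c{\left(4 \cdot 3 \right)},-5 \right)} + l = - 36 \cdot 2 \left(4 \cdot 3\right)^{2} + 49 = - 36 \cdot 2 \cdot 12^{2} + 49 = - 36 \cdot 2 \cdot 144 + 49 = \left(-36\right) 288 + 49 = -10368 + 49 = -10319$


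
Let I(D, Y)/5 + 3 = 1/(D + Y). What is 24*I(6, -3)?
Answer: -320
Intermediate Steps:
I(D, Y) = -15 + 5/(D + Y)
24*I(6, -3) = 24*(5*(1 - 3*6 - 3*(-3))/(6 - 3)) = 24*(5*(1 - 18 + 9)/3) = 24*(5*(⅓)*(-8)) = 24*(-40/3) = -320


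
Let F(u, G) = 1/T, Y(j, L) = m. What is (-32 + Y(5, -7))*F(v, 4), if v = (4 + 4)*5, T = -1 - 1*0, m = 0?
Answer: 32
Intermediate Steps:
Y(j, L) = 0
T = -1 (T = -1 + 0 = -1)
v = 40 (v = 8*5 = 40)
F(u, G) = -1 (F(u, G) = 1/(-1) = -1)
(-32 + Y(5, -7))*F(v, 4) = (-32 + 0)*(-1) = -32*(-1) = 32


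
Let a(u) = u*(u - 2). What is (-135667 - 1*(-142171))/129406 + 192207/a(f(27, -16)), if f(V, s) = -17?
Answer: 12437419917/20899069 ≈ 595.12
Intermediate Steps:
a(u) = u*(-2 + u)
(-135667 - 1*(-142171))/129406 + 192207/a(f(27, -16)) = (-135667 - 1*(-142171))/129406 + 192207/((-17*(-2 - 17))) = (-135667 + 142171)*(1/129406) + 192207/((-17*(-19))) = 6504*(1/129406) + 192207/323 = 3252/64703 + 192207*(1/323) = 3252/64703 + 192207/323 = 12437419917/20899069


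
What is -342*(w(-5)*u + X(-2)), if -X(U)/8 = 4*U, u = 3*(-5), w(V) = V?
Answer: -47538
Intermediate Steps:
u = -15
X(U) = -32*U
-342*(w(-5)*u + X(-2)) = -342*(-5*(-15) - 32*(-2)) = -342*(75 + 64) = -342*139 = -47538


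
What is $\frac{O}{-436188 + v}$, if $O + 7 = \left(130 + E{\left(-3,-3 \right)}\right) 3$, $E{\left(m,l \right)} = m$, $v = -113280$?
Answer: $- \frac{187}{274734} \approx -0.00068066$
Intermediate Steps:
$O = 374$ ($O = -7 + \left(130 - 3\right) 3 = -7 + 127 \cdot 3 = -7 + 381 = 374$)
$\frac{O}{-436188 + v} = \frac{374}{-436188 - 113280} = \frac{374}{-549468} = 374 \left(- \frac{1}{549468}\right) = - \frac{187}{274734}$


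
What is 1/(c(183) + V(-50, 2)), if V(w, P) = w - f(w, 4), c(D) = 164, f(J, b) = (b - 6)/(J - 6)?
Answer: 28/3191 ≈ 0.0087747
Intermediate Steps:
f(J, b) = (-6 + b)/(-6 + J)
V(w, P) = w + 2/(-6 + w) (V(w, P) = w - (-6 + 4)/(-6 + w) = w - (-2)/(-6 + w) = w + 2/(-6 + w))
1/(c(183) + V(-50, 2)) = 1/(164 + (2 - 50*(-6 - 50))/(-6 - 50)) = 1/(164 + (2 - 50*(-56))/(-56)) = 1/(164 - (2 + 2800)/56) = 1/(164 - 1/56*2802) = 1/(164 - 1401/28) = 1/(3191/28) = 28/3191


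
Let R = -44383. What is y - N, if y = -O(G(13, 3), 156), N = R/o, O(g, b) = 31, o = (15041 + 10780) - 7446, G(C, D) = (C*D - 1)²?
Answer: -525242/18375 ≈ -28.585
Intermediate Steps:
G(C, D) = (-1 + C*D)²
o = 18375 (o = 25821 - 7446 = 18375)
N = -44383/18375 ≈ -2.4154
y = -31 (y = -1*31 = -31)
y - N = -31 - 1*(-44383/18375) = -31 + 44383/18375 = -525242/18375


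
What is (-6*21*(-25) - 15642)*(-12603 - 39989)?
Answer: 656979264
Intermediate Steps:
(-6*21*(-25) - 15642)*(-12603 - 39989) = (-126*(-25) - 15642)*(-52592) = (3150 - 15642)*(-52592) = -12492*(-52592) = 656979264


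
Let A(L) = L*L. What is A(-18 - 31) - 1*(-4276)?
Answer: 6677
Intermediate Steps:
A(L) = L**2
A(-18 - 31) - 1*(-4276) = (-18 - 31)**2 - 1*(-4276) = (-49)**2 + 4276 = 2401 + 4276 = 6677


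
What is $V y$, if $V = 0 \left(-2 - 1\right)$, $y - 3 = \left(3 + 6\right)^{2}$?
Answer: $0$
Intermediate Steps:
$y = 84$ ($y = 3 + \left(3 + 6\right)^{2} = 3 + 9^{2} = 3 + 81 = 84$)
$V = 0$ ($V = 0 \left(-3\right) = 0$)
$V y = 0 \cdot 84 = 0$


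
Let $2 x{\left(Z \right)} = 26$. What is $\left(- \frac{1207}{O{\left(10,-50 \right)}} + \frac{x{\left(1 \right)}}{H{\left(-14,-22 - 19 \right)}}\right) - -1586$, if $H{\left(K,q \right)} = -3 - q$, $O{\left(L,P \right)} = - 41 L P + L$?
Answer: $\frac{309079361}{194845} \approx 1586.3$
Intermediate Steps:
$x{\left(Z \right)} = 13$ ($x{\left(Z \right)} = \frac{1}{2} \cdot 26 = 13$)
$O{\left(L,P \right)} = L - 41 L P$ ($O{\left(L,P \right)} = - 41 L P + L = L - 41 L P$)
$\left(- \frac{1207}{O{\left(10,-50 \right)}} + \frac{x{\left(1 \right)}}{H{\left(-14,-22 - 19 \right)}}\right) - -1586 = \left(- \frac{1207}{10 \left(1 - -2050\right)} + \frac{13}{-3 - \left(-22 - 19\right)}\right) - -1586 = \left(- \frac{1207}{10 \left(1 + 2050\right)} + \frac{13}{-3 - \left(-22 - 19\right)}\right) + 1586 = \left(- \frac{1207}{10 \cdot 2051} + \frac{13}{-3 - -41}\right) + 1586 = \left(- \frac{1207}{20510} + \frac{13}{-3 + 41}\right) + 1586 = \left(\left(-1207\right) \frac{1}{20510} + \frac{13}{38}\right) + 1586 = \left(- \frac{1207}{20510} + 13 \cdot \frac{1}{38}\right) + 1586 = \left(- \frac{1207}{20510} + \frac{13}{38}\right) + 1586 = \frac{55191}{194845} + 1586 = \frac{309079361}{194845}$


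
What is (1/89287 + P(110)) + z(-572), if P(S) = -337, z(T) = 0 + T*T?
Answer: 29183188090/89287 ≈ 3.2685e+5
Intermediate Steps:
z(T) = T**2 (z(T) = 0 + T**2 = T**2)
(1/89287 + P(110)) + z(-572) = (1/89287 - 337) + (-572)**2 = (1/89287 - 337) + 327184 = -30089718/89287 + 327184 = 29183188090/89287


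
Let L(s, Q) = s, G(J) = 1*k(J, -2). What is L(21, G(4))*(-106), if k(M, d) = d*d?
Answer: -2226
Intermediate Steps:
k(M, d) = d²
G(J) = 4 (G(J) = 1*(-2)² = 1*4 = 4)
L(21, G(4))*(-106) = 21*(-106) = -2226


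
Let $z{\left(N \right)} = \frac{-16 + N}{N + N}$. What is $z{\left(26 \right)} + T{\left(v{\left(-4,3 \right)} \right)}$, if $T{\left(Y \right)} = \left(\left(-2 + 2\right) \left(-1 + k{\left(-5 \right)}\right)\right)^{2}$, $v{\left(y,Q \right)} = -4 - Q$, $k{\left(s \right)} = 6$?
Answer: $\frac{5}{26} \approx 0.19231$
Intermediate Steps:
$z{\left(N \right)} = \frac{-16 + N}{2 N}$
$T{\left(Y \right)} = 0$ ($T{\left(Y \right)} = \left(\left(-2 + 2\right) \left(-1 + 6\right)\right)^{2} = \left(0 \cdot 5\right)^{2} = 0^{2} = 0$)
$z{\left(26 \right)} + T{\left(v{\left(-4,3 \right)} \right)} = \frac{-16 + 26}{2 \cdot 26} + 0 = \frac{1}{2} \cdot \frac{1}{26} \cdot 10 + 0 = \frac{5}{26} + 0 = \frac{5}{26}$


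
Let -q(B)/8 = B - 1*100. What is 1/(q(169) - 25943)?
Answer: -1/26495 ≈ -3.7743e-5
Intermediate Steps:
q(B) = 800 - 8*B (q(B) = -8*(B - 1*100) = -8*(B - 100) = -8*(-100 + B) = 800 - 8*B)
1/(q(169) - 25943) = 1/((800 - 8*169) - 25943) = 1/((800 - 1352) - 25943) = 1/(-552 - 25943) = 1/(-26495) = -1/26495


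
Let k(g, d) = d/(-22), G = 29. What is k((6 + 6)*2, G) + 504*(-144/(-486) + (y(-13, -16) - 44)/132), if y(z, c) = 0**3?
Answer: -1319/66 ≈ -19.985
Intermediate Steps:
y(z, c) = 0
k(g, d) = -d/22 (k(g, d) = d*(-1/22) = -d/22)
k((6 + 6)*2, G) + 504*(-144/(-486) + (y(-13, -16) - 44)/132) = -1/22*29 + 504*(-144/(-486) + (0 - 44)/132) = -29/22 + 504*(-144*(-1/486) - 44*1/132) = -29/22 + 504*(8/27 - 1/3) = -29/22 + 504*(-1/27) = -29/22 - 56/3 = -1319/66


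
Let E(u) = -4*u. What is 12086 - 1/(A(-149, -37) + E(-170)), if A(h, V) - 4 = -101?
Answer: 7046137/583 ≈ 12086.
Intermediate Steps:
A(h, V) = -97 (A(h, V) = 4 - 101 = -97)
12086 - 1/(A(-149, -37) + E(-170)) = 12086 - 1/(-97 - 4*(-170)) = 12086 - 1/(-97 + 680) = 12086 - 1/583 = 7046137/583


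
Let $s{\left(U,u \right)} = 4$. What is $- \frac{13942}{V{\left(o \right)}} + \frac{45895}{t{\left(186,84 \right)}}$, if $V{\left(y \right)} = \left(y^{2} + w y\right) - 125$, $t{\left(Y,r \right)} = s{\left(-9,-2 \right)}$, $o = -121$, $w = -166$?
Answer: $\frac{794001511}{69204} \approx 11473.0$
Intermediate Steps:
$t{\left(Y,r \right)} = 4$
$V{\left(y \right)} = -125 + y^{2} - 166 y$ ($V{\left(y \right)} = \left(y^{2} - 166 y\right) - 125 = -125 + y^{2} - 166 y$)
$- \frac{13942}{V{\left(o \right)}} + \frac{45895}{t{\left(186,84 \right)}} = - \frac{13942}{-125 + \left(-121\right)^{2} - -20086} + \frac{45895}{4} = - \frac{13942}{-125 + 14641 + 20086} + 45895 \cdot \frac{1}{4} = - \frac{13942}{34602} + \frac{45895}{4} = \left(-13942\right) \frac{1}{34602} + \frac{45895}{4} = - \frac{6971}{17301} + \frac{45895}{4} = \frac{794001511}{69204}$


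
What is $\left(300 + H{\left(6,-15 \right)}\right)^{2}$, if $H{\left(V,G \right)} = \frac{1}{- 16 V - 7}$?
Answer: $\frac{954748201}{10609} \approx 89994.0$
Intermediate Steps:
$H{\left(V,G \right)} = \frac{1}{-7 - 16 V}$
$\left(300 + H{\left(6,-15 \right)}\right)^{2} = \left(300 - \frac{1}{7 + 16 \cdot 6}\right)^{2} = \left(300 - \frac{1}{7 + 96}\right)^{2} = \left(300 - \frac{1}{103}\right)^{2} = \left(\frac{30899}{103}\right)^{2} = \frac{954748201}{10609}$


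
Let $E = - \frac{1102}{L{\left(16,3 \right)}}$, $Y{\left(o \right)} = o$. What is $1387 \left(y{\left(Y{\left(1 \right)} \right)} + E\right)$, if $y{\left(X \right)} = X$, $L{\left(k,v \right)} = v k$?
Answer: $- \frac{730949}{24} \approx -30456.0$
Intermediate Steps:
$L{\left(k,v \right)} = k v$
$E = - \frac{551}{24}$ ($E = - \frac{1102}{16 \cdot 3} = - \frac{1102}{48} = \left(-1102\right) \frac{1}{48} = - \frac{551}{24} \approx -22.958$)
$1387 \left(y{\left(Y{\left(1 \right)} \right)} + E\right) = 1387 \left(1 - \frac{551}{24}\right) = 1387 \left(- \frac{527}{24}\right) = - \frac{730949}{24}$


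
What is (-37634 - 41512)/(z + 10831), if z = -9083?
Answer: -39573/874 ≈ -45.278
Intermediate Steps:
(-37634 - 41512)/(z + 10831) = (-37634 - 41512)/(-9083 + 10831) = -79146/1748 = -79146*1/1748 = -39573/874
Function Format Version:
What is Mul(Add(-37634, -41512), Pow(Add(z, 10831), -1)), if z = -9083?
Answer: Rational(-39573, 874) ≈ -45.278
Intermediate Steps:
Mul(Add(-37634, -41512), Pow(Add(z, 10831), -1)) = Mul(Add(-37634, -41512), Pow(Add(-9083, 10831), -1)) = Mul(-79146, Pow(1748, -1)) = Mul(-79146, Rational(1, 1748)) = Rational(-39573, 874)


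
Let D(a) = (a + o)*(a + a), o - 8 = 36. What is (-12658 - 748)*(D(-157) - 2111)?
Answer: -447371626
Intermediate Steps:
o = 44 (o = 8 + 36 = 44)
D(a) = 2*a*(44 + a) (D(a) = (a + 44)*(a + a) = (44 + a)*(2*a) = 2*a*(44 + a))
(-12658 - 748)*(D(-157) - 2111) = (-12658 - 748)*(2*(-157)*(44 - 157) - 2111) = -13406*(2*(-157)*(-113) - 2111) = -13406*(35482 - 2111) = -13406*33371 = -447371626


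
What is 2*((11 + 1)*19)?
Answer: 456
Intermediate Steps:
2*((11 + 1)*19) = 2*(12*19) = 2*228 = 456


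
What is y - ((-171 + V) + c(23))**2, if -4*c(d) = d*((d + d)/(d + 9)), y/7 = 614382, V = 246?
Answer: 17597319263/4096 ≈ 4.2962e+6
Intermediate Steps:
y = 4300674 (y = 7*614382 = 4300674)
c(d) = -d**2/(2*(9 + d)) (c(d) = -d*(d + d)/(d + 9)/4 = -d*(2*d)/(9 + d)/4 = -d*2*d/(9 + d)/4 = -d**2/(2*(9 + d)))
y - ((-171 + V) + c(23))**2 = 4300674 - ((-171 + 246) - 1*23**2/(18 + 2*23))**2 = 4300674 - (75 - 1*529/(18 + 46))**2 = 4300674 - (75 - 1*529/64)**2 = 4300674 - (75 - 1*529*1/64)**2 = 4300674 - (75 - 529/64)**2 = 4300674 - (4271/64)**2 = 4300674 - 1*18241441/4096 = 4300674 - 18241441/4096 = 17597319263/4096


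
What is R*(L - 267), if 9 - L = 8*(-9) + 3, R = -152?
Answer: 28728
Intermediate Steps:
L = 78 (L = 9 - (8*(-9) + 3) = 9 - (-72 + 3) = 9 - 1*(-69) = 9 + 69 = 78)
R*(L - 267) = -152*(78 - 267) = -152*(-189) = 28728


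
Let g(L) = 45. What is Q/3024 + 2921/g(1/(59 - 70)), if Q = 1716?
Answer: 9167/140 ≈ 65.479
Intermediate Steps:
Q/3024 + 2921/g(1/(59 - 70)) = 1716/3024 + 2921/45 = 1716*(1/3024) + 2921*(1/45) = 143/252 + 2921/45 = 9167/140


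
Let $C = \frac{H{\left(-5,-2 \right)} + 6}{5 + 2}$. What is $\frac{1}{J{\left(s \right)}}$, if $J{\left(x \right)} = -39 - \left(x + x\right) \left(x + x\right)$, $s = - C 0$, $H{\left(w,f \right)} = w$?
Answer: $- \frac{1}{39} \approx -0.025641$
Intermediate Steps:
$C = \frac{1}{7}$ ($C = \frac{-5 + 6}{5 + 2} = 1 \cdot \frac{1}{7} = \frac{1}{7} \approx 0.14286$)
$s = 0$ ($s = \left(-1\right) \frac{1}{7} \cdot 0 = \left(- \frac{1}{7}\right) 0 = 0$)
$J{\left(x \right)} = -39 - 4 x^{2}$ ($J{\left(x \right)} = -39 - 2 x 2 x = -39 - 4 x^{2}$)
$\frac{1}{J{\left(s \right)}} = \frac{1}{-39 - 4 \cdot 0^{2}} = \frac{1}{-39 - 0} = \frac{1}{-39 + 0} = \frac{1}{-39} = - \frac{1}{39}$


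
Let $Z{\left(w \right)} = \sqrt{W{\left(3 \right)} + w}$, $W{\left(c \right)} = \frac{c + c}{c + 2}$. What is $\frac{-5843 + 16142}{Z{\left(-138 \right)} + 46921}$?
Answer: $\frac{2416196895}{11007901889} - \frac{61794 i \sqrt{95}}{11007901889} \approx 0.2195 - 5.4715 \cdot 10^{-5} i$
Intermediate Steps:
$W{\left(c \right)} = \frac{2 c}{2 + c}$
$Z{\left(w \right)} = \sqrt{\frac{6}{5} + w}$ ($Z{\left(w \right)} = \sqrt{2 \cdot 3 \frac{1}{2 + 3} + w} = \sqrt{2 \cdot 3 \cdot \frac{1}{5} + w} = \sqrt{\frac{6}{5} + w}$)
$\frac{-5843 + 16142}{Z{\left(-138 \right)} + 46921} = \frac{-5843 + 16142}{\frac{\sqrt{30 + 25 \left(-138\right)}}{5} + 46921} = \frac{10299}{\frac{\sqrt{30 - 3450}}{5} + 46921} = \frac{10299}{\frac{\sqrt{-3420}}{5} + 46921} = \frac{10299}{\frac{6 i \sqrt{95}}{5} + 46921} = \frac{10299}{46921 + \frac{6 i \sqrt{95}}{5}}$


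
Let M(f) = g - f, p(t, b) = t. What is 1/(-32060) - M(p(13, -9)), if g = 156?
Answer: -4584581/32060 ≈ -143.00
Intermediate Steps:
M(f) = 156 - f
1/(-32060) - M(p(13, -9)) = 1/(-32060) - (156 - 1*13) = -1/32060 - (156 - 13) = -1/32060 - 1*143 = -1/32060 - 143 = -4584581/32060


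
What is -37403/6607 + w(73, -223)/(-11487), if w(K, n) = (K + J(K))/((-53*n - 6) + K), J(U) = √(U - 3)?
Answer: -5106799712557/902083322574 - √70/136534482 ≈ -5.6611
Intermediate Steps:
J(U) = √(-3 + U)
w(K, n) = (K + √(-3 + K))/(-6 + K - 53*n) (w(K, n) = (K + √(-3 + K))/((-53*n - 6) + K) = (K + √(-3 + K))/((-6 - 53*n) + K) = (K + √(-3 + K))/(-6 + K - 53*n))
-37403/6607 + w(73, -223)/(-11487) = -37403/6607 + ((-1*73 - √(-3 + 73))/(6 - 1*73 + 53*(-223)))/(-11487) = -37403*1/6607 + ((-73 - √70)/(6 - 73 - 11819))*(-1/11487) = -37403/6607 + ((-73 - √70)/(-11886))*(-1/11487) = -37403/6607 - (-73 - √70)/11886*(-1/11487) = -37403/6607 + (73/11886 + √70/11886)*(-1/11487) = -37403/6607 + (-73/136534482 - √70/136534482) = -5106799712557/902083322574 - √70/136534482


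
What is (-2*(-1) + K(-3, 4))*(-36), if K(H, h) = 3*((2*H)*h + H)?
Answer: 2844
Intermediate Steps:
K(H, h) = 3*H + 6*H*h (K(H, h) = 3*(2*H*h + H) = 3*(H + 2*H*h) = 3*H + 6*H*h)
(-2*(-1) + K(-3, 4))*(-36) = (-2*(-1) + 3*(-3)*(1 + 2*4))*(-36) = (2 + 3*(-3)*(1 + 8))*(-36) = (2 + 3*(-3)*9)*(-36) = (2 - 81)*(-36) = -79*(-36) = 2844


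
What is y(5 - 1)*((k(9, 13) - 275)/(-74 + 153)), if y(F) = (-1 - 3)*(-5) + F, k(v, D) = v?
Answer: -6384/79 ≈ -80.810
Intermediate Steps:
y(F) = 20 + F (y(F) = -4*(-5) + F = 20 + F)
y(5 - 1)*((k(9, 13) - 275)/(-74 + 153)) = (20 + (5 - 1))*((9 - 275)/(-74 + 153)) = (20 + 4)*(-266/79) = 24*(-266*1/79) = 24*(-266/79) = -6384/79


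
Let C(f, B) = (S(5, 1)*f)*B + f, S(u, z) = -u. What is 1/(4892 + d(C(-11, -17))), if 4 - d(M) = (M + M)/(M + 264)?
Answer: 31/151690 ≈ 0.00020436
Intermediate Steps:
C(f, B) = f - 5*B*f (C(f, B) = ((-1*5)*f)*B + f = (-5*f)*B + f = -5*B*f + f = f - 5*B*f)
d(M) = 4 - 2*M/(264 + M) (d(M) = 4 - (M + M)/(M + 264) = 4 - 2*M/(264 + M))
1/(4892 + d(C(-11, -17))) = 1/(4892 + 2*(528 - 11*(1 - 5*(-17)))/(264 - 11*(1 - 5*(-17)))) = 1/(4892 + 2*(528 - 11*(1 + 85))/(264 - 11*(1 + 85))) = 1/(4892 + 2*(528 - 11*86)/(264 - 11*86)) = 1/(4892 + 2*(528 - 946)/(264 - 946)) = 1/(4892 + 2*(-418)/(-682)) = 1/(4892 + 2*(-1/682)*(-418)) = 1/(4892 + 38/31) = 1/(151690/31) = 31/151690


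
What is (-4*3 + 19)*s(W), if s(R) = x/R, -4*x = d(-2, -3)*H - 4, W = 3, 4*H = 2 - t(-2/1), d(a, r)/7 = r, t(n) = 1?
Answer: 259/48 ≈ 5.3958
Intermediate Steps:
d(a, r) = 7*r
H = 1/4 (H = (2 - 1*1)/4 = (2 - 1)/4 = (1/4)*1 = 1/4 ≈ 0.25000)
x = 37/16 (x = -((7*(-3))*(1/4) - 4)/4 = -(-21*1/4 - 4)/4 = -(-21/4 - 4)/4 = -1/4*(-37/4) = 37/16 ≈ 2.3125)
s(R) = 37/(16*R)
(-4*3 + 19)*s(W) = (-4*3 + 19)*((37/16)/3) = (-12 + 19)*((37/16)*(1/3)) = 7*(37/48) = 259/48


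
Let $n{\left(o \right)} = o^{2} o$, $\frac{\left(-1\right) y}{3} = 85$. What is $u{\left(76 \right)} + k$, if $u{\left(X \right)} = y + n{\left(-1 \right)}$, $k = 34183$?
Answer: $33927$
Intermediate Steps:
$y = -255$ ($y = \left(-3\right) 85 = -255$)
$n{\left(o \right)} = o^{3}$
$u{\left(X \right)} = -256$ ($u{\left(X \right)} = -255 + \left(-1\right)^{3} = -255 - 1 = -256$)
$u{\left(76 \right)} + k = -256 + 34183 = 33927$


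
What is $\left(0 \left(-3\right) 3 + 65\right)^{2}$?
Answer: $4225$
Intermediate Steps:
$\left(0 \left(-3\right) 3 + 65\right)^{2} = \left(0 \cdot 3 + 65\right)^{2} = \left(0 + 65\right)^{2} = 65^{2} = 4225$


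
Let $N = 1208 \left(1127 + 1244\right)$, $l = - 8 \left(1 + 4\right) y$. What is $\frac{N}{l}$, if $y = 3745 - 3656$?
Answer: $- \frac{358021}{445} \approx -804.54$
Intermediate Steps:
$y = 89$ ($y = 3745 - 3656 = 89$)
$l = -3560$ ($l = - 8 \left(1 + 4\right) 89 = \left(-8\right) 5 \cdot 89 = \left(-40\right) 89 = -3560$)
$N = 2864168$ ($N = 1208 \cdot 2371 = 2864168$)
$\frac{N}{l} = \frac{2864168}{-3560} = 2864168 \left(- \frac{1}{3560}\right) = - \frac{358021}{445}$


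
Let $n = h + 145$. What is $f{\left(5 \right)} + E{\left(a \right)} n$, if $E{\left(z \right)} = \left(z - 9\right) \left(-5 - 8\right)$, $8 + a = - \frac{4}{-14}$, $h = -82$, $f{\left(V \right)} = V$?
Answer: $13694$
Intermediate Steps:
$a = - \frac{54}{7}$ ($a = -8 - \frac{4}{-14} = -8 - - \frac{2}{7} = -8 + \frac{2}{7} = - \frac{54}{7} \approx -7.7143$)
$E{\left(z \right)} = 117 - 13 z$ ($E{\left(z \right)} = \left(-9 + z\right) \left(-13\right) = 117 - 13 z$)
$n = 63$ ($n = -82 + 145 = 63$)
$f{\left(5 \right)} + E{\left(a \right)} n = 5 + \left(117 - - \frac{702}{7}\right) 63 = 5 + \left(117 + \frac{702}{7}\right) 63 = 5 + \frac{1521}{7} \cdot 63 = 5 + 13689 = 13694$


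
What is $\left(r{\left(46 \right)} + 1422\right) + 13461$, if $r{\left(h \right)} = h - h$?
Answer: $14883$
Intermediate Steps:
$r{\left(h \right)} = 0$
$\left(r{\left(46 \right)} + 1422\right) + 13461 = \left(0 + 1422\right) + 13461 = 1422 + 13461 = 14883$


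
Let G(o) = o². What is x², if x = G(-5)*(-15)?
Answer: 140625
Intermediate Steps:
x = -375 (x = (-5)²*(-15) = 25*(-15) = -375)
x² = (-375)² = 140625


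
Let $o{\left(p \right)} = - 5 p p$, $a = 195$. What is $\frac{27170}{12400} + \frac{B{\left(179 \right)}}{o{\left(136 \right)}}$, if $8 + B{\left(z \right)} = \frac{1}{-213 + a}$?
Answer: $\frac{113075167}{51603840} \approx 2.1912$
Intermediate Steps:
$o{\left(p \right)} = - 5 p^{2}$
$B{\left(z \right)} = - \frac{145}{18}$ ($B{\left(z \right)} = -8 + \frac{1}{-213 + 195} = -8 + \frac{1}{-18} = -8 - \frac{1}{18} = - \frac{145}{18}$)
$\frac{27170}{12400} + \frac{B{\left(179 \right)}}{o{\left(136 \right)}} = \frac{27170}{12400} - \frac{145}{18 \left(- 5 \cdot 136^{2}\right)} = 27170 \cdot \frac{1}{12400} - \frac{145}{18 \left(\left(-5\right) 18496\right)} = \frac{2717}{1240} - \frac{145}{18 \left(-92480\right)} = \frac{2717}{1240} - - \frac{29}{332928} = \frac{2717}{1240} + \frac{29}{332928} = \frac{113075167}{51603840}$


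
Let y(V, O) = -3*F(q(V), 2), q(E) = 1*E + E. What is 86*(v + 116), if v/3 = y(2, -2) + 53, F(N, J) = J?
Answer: 22102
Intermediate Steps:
q(E) = 2*E (q(E) = E + E = 2*E)
y(V, O) = -6 (y(V, O) = -3*2 = -6)
v = 141 (v = 3*(-6 + 53) = 3*47 = 141)
86*(v + 116) = 86*(141 + 116) = 86*257 = 22102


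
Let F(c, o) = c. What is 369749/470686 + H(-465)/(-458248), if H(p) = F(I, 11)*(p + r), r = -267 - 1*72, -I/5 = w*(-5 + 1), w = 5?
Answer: 25909986769/26961364766 ≈ 0.96100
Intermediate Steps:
I = 100 (I = -25*(-5 + 1) = -25*(-4) = -5*(-20) = 100)
r = -339 (r = -267 - 72 = -339)
H(p) = -33900 + 100*p (H(p) = 100*(p - 339) = 100*(-339 + p) = -33900 + 100*p)
369749/470686 + H(-465)/(-458248) = 369749/470686 + (-33900 + 100*(-465))/(-458248) = 369749*(1/470686) + (-33900 - 46500)*(-1/458248) = 369749/470686 - 80400*(-1/458248) = 369749/470686 + 10050/57281 = 25909986769/26961364766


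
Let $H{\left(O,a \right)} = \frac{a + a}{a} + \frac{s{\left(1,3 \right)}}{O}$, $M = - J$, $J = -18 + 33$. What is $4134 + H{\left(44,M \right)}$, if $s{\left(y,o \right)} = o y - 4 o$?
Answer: $\frac{181975}{44} \approx 4135.8$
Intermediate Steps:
$s{\left(y,o \right)} = - 4 o + o y$
$J = 15$
$M = -15$ ($M = \left(-1\right) 15 = -15$)
$H{\left(O,a \right)} = 2 - \frac{9}{O}$ ($H{\left(O,a \right)} = \frac{a + a}{a} + \frac{3 \left(-4 + 1\right)}{O} = \frac{2 a}{a} + \frac{3 \left(-3\right)}{O} = 2 - \frac{9}{O}$)
$4134 + H{\left(44,M \right)} = 4134 + \left(2 - \frac{9}{44}\right) = 4134 + \frac{79}{44} = \frac{181975}{44}$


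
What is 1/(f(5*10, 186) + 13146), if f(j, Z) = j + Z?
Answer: 1/13382 ≈ 7.4727e-5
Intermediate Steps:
f(j, Z) = Z + j
1/(f(5*10, 186) + 13146) = 1/((186 + 5*10) + 13146) = 1/((186 + 50) + 13146) = 1/(236 + 13146) = 1/13382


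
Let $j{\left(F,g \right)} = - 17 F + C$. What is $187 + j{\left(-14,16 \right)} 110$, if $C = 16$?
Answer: $28127$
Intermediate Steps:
$j{\left(F,g \right)} = 16 - 17 F$ ($j{\left(F,g \right)} = - 17 F + 16 = 16 - 17 F$)
$187 + j{\left(-14,16 \right)} 110 = 187 + \left(16 - -238\right) 110 = 187 + \left(16 + 238\right) 110 = 187 + 254 \cdot 110 = 187 + 27940 = 28127$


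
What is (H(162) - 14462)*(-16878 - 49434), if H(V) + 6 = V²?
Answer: -780890112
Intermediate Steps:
H(V) = -6 + V²
(H(162) - 14462)*(-16878 - 49434) = ((-6 + 162²) - 14462)*(-16878 - 49434) = ((-6 + 26244) - 14462)*(-66312) = (26238 - 14462)*(-66312) = 11776*(-66312) = -780890112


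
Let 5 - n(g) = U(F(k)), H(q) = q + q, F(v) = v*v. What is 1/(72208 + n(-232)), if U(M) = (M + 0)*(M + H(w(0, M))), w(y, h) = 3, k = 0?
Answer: 1/72213 ≈ 1.3848e-5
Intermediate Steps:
F(v) = v**2
H(q) = 2*q
U(M) = M*(6 + M) (U(M) = (M + 0)*(M + 2*3) = M*(M + 6) = M*(6 + M))
n(g) = 5 (n(g) = 5 - 0**2*(6 + 0**2) = 5 - 0*(6 + 0) = 5 - 0*6 = 5 - 1*0 = 5 + 0 = 5)
1/(72208 + n(-232)) = 1/(72208 + 5) = 1/72213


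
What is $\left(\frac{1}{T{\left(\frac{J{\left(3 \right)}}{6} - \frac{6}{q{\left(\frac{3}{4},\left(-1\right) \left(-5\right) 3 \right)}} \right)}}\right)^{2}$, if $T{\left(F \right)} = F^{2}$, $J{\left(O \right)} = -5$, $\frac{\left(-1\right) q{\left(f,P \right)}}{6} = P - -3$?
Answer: $\frac{6561}{2401} \approx 2.7326$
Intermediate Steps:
$q{\left(f,P \right)} = -18 - 6 P$ ($q{\left(f,P \right)} = - 6 \left(P - -3\right) = - 6 \left(P + 3\right) = - 6 \left(3 + P\right) = -18 - 6 P$)
$\left(\frac{1}{T{\left(\frac{J{\left(3 \right)}}{6} - \frac{6}{q{\left(\frac{3}{4},\left(-1\right) \left(-5\right) 3 \right)}} \right)}}\right)^{2} = \left(\frac{1}{\left(- \frac{5}{6} - \frac{6}{-18 - 6 \left(-1\right) \left(-5\right) 3}\right)^{2}}\right)^{2} = \left(\frac{1}{\left(\left(-5\right) \frac{1}{6} - \frac{6}{-18 - 6 \cdot 5 \cdot 3}\right)^{2}}\right)^{2} = \left(\frac{1}{\left(- \frac{5}{6} - \frac{6}{-18 - 90}\right)^{2}}\right)^{2} = \left(\frac{1}{\left(- \frac{5}{6} - \frac{6}{-108}\right)^{2}}\right)^{2} = \left(\frac{1}{\left(- \frac{5}{6} - - \frac{1}{18}\right)^{2}}\right)^{2} = \left(\frac{1}{\left(- \frac{5}{6} + \frac{1}{18}\right)^{2}}\right)^{2} = \left(\frac{1}{\left(- \frac{7}{9}\right)^{2}}\right)^{2} = \left(\frac{1}{\frac{49}{81}}\right)^{2} = \left(\frac{81}{49}\right)^{2} = \frac{6561}{2401}$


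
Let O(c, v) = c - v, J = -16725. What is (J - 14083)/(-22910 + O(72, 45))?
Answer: 30808/22883 ≈ 1.3463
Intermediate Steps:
(J - 14083)/(-22910 + O(72, 45)) = (-16725 - 14083)/(-22910 + (72 - 1*45)) = -30808/(-22910 + (72 - 45)) = -30808/(-22910 + 27) = -30808/(-22883) = -30808*(-1/22883) = 30808/22883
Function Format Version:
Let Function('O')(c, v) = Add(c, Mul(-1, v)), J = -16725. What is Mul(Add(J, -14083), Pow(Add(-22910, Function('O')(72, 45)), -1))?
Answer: Rational(30808, 22883) ≈ 1.3463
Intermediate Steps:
Mul(Add(J, -14083), Pow(Add(-22910, Function('O')(72, 45)), -1)) = Mul(Add(-16725, -14083), Pow(Add(-22910, Add(72, Mul(-1, 45))), -1)) = Mul(-30808, Pow(Add(-22910, Add(72, -45)), -1)) = Mul(-30808, Pow(Add(-22910, 27), -1)) = Mul(-30808, Pow(-22883, -1)) = Mul(-30808, Rational(-1, 22883)) = Rational(30808, 22883)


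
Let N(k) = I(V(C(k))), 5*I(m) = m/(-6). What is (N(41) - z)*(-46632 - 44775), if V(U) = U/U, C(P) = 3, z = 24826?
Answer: 22692732289/10 ≈ 2.2693e+9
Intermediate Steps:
V(U) = 1
I(m) = -m/30 (I(m) = (m/(-6))/5 = (m*(-⅙))/5 = (-m/6)/5 = -m/30)
N(k) = -1/30 (N(k) = -1/30*1 = -1/30)
(N(41) - z)*(-46632 - 44775) = (-1/30 - 1*24826)*(-46632 - 44775) = (-1/30 - 24826)*(-91407) = -744781/30*(-91407) = 22692732289/10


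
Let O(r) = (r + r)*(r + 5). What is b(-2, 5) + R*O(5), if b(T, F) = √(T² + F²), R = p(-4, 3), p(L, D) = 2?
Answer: 200 + √29 ≈ 205.39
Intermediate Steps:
R = 2
O(r) = 2*r*(5 + r) (O(r) = (2*r)*(5 + r) = 2*r*(5 + r))
b(T, F) = √(F² + T²)
b(-2, 5) + R*O(5) = √(5² + (-2)²) + 2*(2*5*(5 + 5)) = √(25 + 4) + 2*(2*5*10) = √29 + 2*100 = √29 + 200 = 200 + √29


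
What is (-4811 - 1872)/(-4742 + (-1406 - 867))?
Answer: 6683/7015 ≈ 0.95267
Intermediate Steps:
(-4811 - 1872)/(-4742 + (-1406 - 867)) = -6683/(-4742 - 2273) = -6683/(-7015) = -6683*(-1/7015) = 6683/7015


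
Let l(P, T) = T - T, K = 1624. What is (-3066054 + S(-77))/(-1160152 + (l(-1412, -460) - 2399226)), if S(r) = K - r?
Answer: 3064353/3559378 ≈ 0.86092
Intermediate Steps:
S(r) = 1624 - r
l(P, T) = 0
(-3066054 + S(-77))/(-1160152 + (l(-1412, -460) - 2399226)) = (-3066054 + (1624 - 1*(-77)))/(-1160152 + (0 - 2399226)) = (-3066054 + (1624 + 77))/(-1160152 - 2399226) = (-3066054 + 1701)/(-3559378) = -3064353*(-1/3559378) = 3064353/3559378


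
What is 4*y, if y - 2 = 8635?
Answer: 34548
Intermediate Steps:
y = 8637 (y = 2 + 8635 = 8637)
4*y = 4*8637 = 34548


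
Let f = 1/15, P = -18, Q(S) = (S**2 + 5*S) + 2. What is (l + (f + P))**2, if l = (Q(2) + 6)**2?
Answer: 48874081/225 ≈ 2.1722e+5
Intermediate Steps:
Q(S) = 2 + S**2 + 5*S
f = 1/15 ≈ 0.066667
l = 484 (l = ((2 + 2**2 + 5*2) + 6)**2 = ((2 + 4 + 10) + 6)**2 = (16 + 6)**2 = 22**2 = 484)
(l + (f + P))**2 = (484 + (1/15 - 18))**2 = (484 - 269/15)**2 = (6991/15)**2 = 48874081/225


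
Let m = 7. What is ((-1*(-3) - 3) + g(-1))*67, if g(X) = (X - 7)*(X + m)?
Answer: -3216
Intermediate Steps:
g(X) = (-7 + X)*(7 + X) (g(X) = (X - 7)*(X + 7) = (-7 + X)*(7 + X))
((-1*(-3) - 3) + g(-1))*67 = ((-1*(-3) - 3) + (-49 + (-1)**2))*67 = ((3 - 3) + (-49 + 1))*67 = (0 - 48)*67 = -48*67 = -3216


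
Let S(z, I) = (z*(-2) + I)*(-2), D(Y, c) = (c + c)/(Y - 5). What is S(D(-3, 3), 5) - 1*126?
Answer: -139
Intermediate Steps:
D(Y, c) = 2*c/(-5 + Y) (D(Y, c) = (2*c)/(-5 + Y) = 2*c/(-5 + Y))
S(z, I) = -2*I + 4*z (S(z, I) = (-2*z + I)*(-2) = (I - 2*z)*(-2) = -2*I + 4*z)
S(D(-3, 3), 5) - 1*126 = (-2*5 + 4*(2*3/(-5 - 3))) - 1*126 = (-10 + 4*(2*3/(-8))) - 126 = (-10 + 4*(2*3*(-⅛))) - 126 = (-10 + 4*(-¾)) - 126 = (-10 - 3) - 126 = -13 - 126 = -139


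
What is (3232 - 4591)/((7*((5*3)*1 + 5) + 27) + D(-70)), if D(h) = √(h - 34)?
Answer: -75651/9331 + 906*I*√26/9331 ≈ -8.1075 + 0.49509*I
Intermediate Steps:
D(h) = √(-34 + h)
(3232 - 4591)/((7*((5*3)*1 + 5) + 27) + D(-70)) = (3232 - 4591)/((7*((5*3)*1 + 5) + 27) + √(-34 - 70)) = -1359/((7*(15*1 + 5) + 27) + √(-104)) = -1359/((7*(15 + 5) + 27) + 2*I*√26) = -1359/((7*20 + 27) + 2*I*√26) = -1359/((140 + 27) + 2*I*√26) = -1359/(167 + 2*I*√26)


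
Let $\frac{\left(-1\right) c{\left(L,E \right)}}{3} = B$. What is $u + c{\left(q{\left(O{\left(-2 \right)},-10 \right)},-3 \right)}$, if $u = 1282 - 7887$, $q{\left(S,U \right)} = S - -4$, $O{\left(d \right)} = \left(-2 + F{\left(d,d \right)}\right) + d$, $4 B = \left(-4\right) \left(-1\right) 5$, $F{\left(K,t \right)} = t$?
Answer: $-6620$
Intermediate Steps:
$B = 5$ ($B = \frac{\left(-4\right) \left(-1\right) 5}{4} = \frac{4 \cdot 5}{4} = \frac{1}{4} \cdot 20 = 5$)
$O{\left(d \right)} = -2 + 2 d$ ($O{\left(d \right)} = \left(-2 + d\right) + d = -2 + 2 d$)
$q{\left(S,U \right)} = 4 + S$ ($q{\left(S,U \right)} = S + 4 = 4 + S$)
$u = -6605$
$c{\left(L,E \right)} = -15$ ($c{\left(L,E \right)} = \left(-3\right) 5 = -15$)
$u + c{\left(q{\left(O{\left(-2 \right)},-10 \right)},-3 \right)} = -6605 - 15 = -6620$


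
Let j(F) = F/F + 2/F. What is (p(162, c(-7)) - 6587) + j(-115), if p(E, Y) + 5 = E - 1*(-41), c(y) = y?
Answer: -734622/115 ≈ -6388.0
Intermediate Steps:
p(E, Y) = 36 + E (p(E, Y) = -5 + (E - 1*(-41)) = -5 + (E + 41) = -5 + (41 + E) = 36 + E)
j(F) = 1 + 2/F
(p(162, c(-7)) - 6587) + j(-115) = ((36 + 162) - 6587) + (2 - 115)/(-115) = (198 - 6587) - 1/115*(-113) = -6389 + 113/115 = -734622/115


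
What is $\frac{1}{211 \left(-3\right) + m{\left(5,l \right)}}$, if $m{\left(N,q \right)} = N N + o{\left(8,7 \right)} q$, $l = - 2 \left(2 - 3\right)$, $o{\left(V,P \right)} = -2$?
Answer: $- \frac{1}{612} \approx -0.001634$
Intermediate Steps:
$l = 2$ ($l = \left(-2\right) \left(-1\right) = 2$)
$m{\left(N,q \right)} = N^{2} - 2 q$ ($m{\left(N,q \right)} = N N - 2 q = N^{2} - 2 q$)
$\frac{1}{211 \left(-3\right) + m{\left(5,l \right)}} = \frac{1}{211 \left(-3\right) + \left(5^{2} - 4\right)} = \frac{1}{-633 + \left(25 - 4\right)} = \frac{1}{-633 + 21} = \frac{1}{-612} = - \frac{1}{612}$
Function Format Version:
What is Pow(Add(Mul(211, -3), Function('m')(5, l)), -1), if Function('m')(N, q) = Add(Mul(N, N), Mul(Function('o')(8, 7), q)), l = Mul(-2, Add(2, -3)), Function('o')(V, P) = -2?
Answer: Rational(-1, 612) ≈ -0.0016340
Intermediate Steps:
l = 2 (l = Mul(-2, -1) = 2)
Function('m')(N, q) = Add(Pow(N, 2), Mul(-2, q)) (Function('m')(N, q) = Add(Mul(N, N), Mul(-2, q)) = Add(Pow(N, 2), Mul(-2, q)))
Pow(Add(Mul(211, -3), Function('m')(5, l)), -1) = Pow(Add(Mul(211, -3), Add(Pow(5, 2), Mul(-2, 2))), -1) = Pow(Add(-633, Add(25, -4)), -1) = Pow(Add(-633, 21), -1) = Pow(-612, -1) = Rational(-1, 612)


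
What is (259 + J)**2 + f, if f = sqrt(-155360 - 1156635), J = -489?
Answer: 52900 + I*sqrt(1311995) ≈ 52900.0 + 1145.4*I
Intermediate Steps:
f = I*sqrt(1311995) (f = sqrt(-1311995) = I*sqrt(1311995) ≈ 1145.4*I)
(259 + J)**2 + f = (259 - 489)**2 + I*sqrt(1311995) = (-230)**2 + I*sqrt(1311995) = 52900 + I*sqrt(1311995)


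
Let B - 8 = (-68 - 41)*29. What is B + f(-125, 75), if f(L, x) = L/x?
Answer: -9464/3 ≈ -3154.7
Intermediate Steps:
B = -3153 (B = 8 + (-68 - 41)*29 = 8 - 109*29 = 8 - 3161 = -3153)
B + f(-125, 75) = -3153 - 125/75 = -3153 - 125*1/75 = -3153 - 5/3 = -9464/3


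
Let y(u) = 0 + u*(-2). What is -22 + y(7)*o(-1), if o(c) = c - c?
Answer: -22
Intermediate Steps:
y(u) = -2*u (y(u) = 0 - 2*u = -2*u)
o(c) = 0
-22 + y(7)*o(-1) = -22 - 2*7*0 = -22 - 14*0 = -22 + 0 = -22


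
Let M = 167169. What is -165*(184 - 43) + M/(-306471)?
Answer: -2376738328/102157 ≈ -23266.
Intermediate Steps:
-165*(184 - 43) + M/(-306471) = -165*(184 - 43) + 167169/(-306471) = -165*141 + 167169*(-1/306471) = -23265 - 55723/102157 = -2376738328/102157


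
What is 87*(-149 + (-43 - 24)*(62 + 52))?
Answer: -677469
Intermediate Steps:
87*(-149 + (-43 - 24)*(62 + 52)) = 87*(-149 - 67*114) = 87*(-149 - 7638) = 87*(-7787) = -677469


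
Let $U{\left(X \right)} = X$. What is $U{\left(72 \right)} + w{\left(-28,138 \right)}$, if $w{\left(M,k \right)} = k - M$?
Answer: $238$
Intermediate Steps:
$U{\left(72 \right)} + w{\left(-28,138 \right)} = 72 + \left(138 - -28\right) = 72 + \left(138 + 28\right) = 72 + 166 = 238$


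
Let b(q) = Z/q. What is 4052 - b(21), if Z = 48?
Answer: 28348/7 ≈ 4049.7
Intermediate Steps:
b(q) = 48/q
4052 - b(21) = 4052 - 48/21 = 4052 - 1*16/7 = 4052 - 16/7 = 28348/7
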